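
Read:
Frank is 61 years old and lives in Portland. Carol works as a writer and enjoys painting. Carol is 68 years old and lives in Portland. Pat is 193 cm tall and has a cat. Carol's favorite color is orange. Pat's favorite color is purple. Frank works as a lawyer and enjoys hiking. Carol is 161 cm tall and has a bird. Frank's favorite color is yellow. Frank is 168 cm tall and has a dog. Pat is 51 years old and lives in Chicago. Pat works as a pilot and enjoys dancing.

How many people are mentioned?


People: Frank, Pat, Carol. Count = 3

3


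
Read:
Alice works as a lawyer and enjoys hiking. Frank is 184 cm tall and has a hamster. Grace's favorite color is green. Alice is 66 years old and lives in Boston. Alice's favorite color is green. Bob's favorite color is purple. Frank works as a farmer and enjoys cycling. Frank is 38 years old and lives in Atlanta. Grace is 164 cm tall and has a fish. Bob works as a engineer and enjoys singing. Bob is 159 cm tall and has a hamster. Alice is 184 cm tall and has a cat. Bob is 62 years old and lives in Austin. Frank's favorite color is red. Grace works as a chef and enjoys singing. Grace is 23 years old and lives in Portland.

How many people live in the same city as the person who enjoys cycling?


Person with hobby cycling is Frank, city Atlanta. Count = 1

1


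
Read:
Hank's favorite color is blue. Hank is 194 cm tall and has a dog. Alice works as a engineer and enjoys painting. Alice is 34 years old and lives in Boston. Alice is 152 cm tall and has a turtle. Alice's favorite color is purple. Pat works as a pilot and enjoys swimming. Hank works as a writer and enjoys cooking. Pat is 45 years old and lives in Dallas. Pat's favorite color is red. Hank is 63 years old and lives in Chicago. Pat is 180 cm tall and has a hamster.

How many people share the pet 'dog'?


Count: 1

1


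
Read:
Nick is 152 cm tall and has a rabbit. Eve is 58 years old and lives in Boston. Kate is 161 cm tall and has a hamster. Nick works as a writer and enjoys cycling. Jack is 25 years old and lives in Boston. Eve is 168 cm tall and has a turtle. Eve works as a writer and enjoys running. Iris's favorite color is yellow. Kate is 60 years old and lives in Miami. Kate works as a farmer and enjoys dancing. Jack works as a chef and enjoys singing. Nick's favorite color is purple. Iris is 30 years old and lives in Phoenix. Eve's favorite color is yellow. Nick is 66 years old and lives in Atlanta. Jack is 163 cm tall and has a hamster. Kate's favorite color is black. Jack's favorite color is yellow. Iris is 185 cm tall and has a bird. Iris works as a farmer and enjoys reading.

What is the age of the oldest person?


Oldest: Nick at 66

66


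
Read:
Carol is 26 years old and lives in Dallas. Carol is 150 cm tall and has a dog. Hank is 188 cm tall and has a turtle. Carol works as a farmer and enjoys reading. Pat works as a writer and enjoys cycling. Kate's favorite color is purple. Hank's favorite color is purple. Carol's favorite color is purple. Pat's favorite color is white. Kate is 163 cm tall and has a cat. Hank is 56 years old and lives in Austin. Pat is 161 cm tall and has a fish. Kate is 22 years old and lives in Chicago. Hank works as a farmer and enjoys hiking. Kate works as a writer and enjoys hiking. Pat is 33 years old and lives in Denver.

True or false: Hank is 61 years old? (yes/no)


Hank is actually 56. no

no


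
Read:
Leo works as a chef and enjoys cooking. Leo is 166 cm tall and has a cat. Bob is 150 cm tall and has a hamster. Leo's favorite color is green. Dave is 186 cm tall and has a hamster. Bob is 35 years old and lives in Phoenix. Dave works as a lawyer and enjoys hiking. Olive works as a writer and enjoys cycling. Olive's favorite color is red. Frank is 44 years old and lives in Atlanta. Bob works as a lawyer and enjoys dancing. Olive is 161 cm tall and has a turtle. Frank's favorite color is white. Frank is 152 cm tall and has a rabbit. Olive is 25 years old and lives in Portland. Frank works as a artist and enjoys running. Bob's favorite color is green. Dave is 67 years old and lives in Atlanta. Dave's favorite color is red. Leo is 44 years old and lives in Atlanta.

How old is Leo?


Leo is 44 years old

44


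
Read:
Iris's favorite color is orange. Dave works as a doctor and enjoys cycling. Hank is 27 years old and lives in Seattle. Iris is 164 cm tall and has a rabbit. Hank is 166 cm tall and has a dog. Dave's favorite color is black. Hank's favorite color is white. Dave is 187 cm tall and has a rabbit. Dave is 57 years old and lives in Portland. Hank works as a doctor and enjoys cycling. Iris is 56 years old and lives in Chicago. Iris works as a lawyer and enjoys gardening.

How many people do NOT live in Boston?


Not in Boston: 3

3


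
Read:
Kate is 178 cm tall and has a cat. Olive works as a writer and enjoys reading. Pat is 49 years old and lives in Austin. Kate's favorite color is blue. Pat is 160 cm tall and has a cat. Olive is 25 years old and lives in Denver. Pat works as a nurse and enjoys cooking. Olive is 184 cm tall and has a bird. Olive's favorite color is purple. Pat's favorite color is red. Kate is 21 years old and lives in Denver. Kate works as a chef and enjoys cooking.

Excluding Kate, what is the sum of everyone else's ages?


Sum (excluding Kate): 74

74


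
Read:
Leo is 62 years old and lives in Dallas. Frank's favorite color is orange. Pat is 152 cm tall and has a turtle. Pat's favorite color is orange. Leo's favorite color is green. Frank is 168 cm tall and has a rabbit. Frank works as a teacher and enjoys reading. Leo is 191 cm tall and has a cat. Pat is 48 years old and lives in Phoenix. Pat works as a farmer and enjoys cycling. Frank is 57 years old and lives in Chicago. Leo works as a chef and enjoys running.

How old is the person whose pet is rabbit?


Person with pet=rabbit is Frank, age 57

57


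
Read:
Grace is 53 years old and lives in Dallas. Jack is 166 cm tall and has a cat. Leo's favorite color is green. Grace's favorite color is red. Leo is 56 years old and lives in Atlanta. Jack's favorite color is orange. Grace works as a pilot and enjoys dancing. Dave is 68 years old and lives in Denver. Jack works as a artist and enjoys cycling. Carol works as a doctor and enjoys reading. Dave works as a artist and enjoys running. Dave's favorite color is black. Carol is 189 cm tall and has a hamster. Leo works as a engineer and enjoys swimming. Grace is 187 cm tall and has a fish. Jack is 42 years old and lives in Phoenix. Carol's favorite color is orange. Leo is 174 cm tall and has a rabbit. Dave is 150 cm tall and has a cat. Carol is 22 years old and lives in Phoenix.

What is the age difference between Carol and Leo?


|22 - 56| = 34

34


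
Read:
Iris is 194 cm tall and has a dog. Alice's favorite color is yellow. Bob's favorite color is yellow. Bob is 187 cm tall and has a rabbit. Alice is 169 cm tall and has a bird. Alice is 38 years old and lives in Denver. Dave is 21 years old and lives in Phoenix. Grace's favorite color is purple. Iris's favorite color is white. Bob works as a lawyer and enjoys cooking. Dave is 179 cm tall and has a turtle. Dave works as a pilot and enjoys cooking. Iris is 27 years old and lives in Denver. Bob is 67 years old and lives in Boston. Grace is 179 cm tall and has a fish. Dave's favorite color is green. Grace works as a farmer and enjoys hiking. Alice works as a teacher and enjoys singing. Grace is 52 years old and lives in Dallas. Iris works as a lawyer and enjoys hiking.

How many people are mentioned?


People: Alice, Grace, Iris, Bob, Dave. Count = 5

5


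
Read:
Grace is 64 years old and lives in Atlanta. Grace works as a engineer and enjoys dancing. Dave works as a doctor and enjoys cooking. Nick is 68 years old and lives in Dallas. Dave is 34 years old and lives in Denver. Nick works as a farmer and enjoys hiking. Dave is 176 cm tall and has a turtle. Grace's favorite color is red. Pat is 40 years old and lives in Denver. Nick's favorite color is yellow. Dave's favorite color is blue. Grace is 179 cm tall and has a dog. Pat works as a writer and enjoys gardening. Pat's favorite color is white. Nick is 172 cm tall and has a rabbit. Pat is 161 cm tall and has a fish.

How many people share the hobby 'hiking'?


Count: 1

1


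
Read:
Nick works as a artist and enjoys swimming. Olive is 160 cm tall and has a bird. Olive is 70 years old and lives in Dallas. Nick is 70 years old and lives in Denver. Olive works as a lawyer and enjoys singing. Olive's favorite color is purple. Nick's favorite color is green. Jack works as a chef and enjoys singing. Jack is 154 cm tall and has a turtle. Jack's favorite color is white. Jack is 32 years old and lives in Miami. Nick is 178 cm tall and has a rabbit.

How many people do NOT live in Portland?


Not in Portland: 3

3


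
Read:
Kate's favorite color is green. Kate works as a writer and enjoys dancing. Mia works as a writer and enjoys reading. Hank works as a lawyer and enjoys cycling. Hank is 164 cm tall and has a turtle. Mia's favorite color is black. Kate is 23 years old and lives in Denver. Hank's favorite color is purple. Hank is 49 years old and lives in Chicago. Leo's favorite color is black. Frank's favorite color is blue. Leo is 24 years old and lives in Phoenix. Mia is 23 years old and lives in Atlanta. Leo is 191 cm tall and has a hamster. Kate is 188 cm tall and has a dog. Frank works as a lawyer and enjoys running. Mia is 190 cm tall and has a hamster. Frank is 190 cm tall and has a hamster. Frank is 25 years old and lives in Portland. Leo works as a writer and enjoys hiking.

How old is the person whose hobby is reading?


Person with hobby=reading is Mia, age 23

23


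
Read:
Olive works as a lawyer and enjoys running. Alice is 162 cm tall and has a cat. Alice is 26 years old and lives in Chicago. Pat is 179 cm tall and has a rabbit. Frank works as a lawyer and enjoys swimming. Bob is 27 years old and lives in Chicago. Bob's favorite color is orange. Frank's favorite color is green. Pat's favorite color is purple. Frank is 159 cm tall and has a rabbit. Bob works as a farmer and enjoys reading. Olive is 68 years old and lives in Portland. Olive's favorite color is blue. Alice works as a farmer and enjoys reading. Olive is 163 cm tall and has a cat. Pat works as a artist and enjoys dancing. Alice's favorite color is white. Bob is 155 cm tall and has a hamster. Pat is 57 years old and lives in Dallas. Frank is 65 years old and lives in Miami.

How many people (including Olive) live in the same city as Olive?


Olive lives in Portland. Count = 1

1


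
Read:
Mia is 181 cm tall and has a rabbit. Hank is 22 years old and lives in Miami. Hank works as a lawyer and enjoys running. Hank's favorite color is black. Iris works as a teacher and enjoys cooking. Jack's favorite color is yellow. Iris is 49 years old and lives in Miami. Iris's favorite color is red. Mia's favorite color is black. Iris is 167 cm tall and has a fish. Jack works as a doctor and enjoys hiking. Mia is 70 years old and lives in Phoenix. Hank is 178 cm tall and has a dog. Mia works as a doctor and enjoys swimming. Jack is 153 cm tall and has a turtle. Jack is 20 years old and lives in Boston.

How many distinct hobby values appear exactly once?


Unique hobby values: 4

4


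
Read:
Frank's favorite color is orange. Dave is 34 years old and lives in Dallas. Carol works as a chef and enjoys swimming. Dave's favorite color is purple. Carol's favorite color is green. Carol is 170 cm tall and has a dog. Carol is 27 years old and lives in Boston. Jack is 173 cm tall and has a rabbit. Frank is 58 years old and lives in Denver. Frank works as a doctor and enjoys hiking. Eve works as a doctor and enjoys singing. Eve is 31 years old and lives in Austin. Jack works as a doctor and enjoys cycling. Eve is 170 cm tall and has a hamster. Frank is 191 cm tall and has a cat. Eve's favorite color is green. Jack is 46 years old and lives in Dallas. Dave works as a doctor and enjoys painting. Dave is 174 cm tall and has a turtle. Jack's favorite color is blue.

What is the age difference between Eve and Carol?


|31 - 27| = 4

4


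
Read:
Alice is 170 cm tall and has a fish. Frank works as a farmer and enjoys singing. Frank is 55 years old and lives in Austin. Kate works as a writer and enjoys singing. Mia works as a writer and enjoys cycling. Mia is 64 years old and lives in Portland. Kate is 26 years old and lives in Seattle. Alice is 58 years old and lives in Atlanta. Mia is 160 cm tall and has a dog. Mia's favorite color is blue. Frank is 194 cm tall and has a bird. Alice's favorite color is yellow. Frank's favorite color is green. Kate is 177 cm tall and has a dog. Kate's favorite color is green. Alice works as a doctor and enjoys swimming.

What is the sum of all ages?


64+58+26+55 = 203

203


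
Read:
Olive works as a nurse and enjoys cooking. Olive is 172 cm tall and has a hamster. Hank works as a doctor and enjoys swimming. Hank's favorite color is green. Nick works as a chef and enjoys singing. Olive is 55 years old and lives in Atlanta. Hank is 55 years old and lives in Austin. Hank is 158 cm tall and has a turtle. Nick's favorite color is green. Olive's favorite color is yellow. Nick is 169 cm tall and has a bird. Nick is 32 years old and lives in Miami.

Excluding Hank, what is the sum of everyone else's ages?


Sum (excluding Hank): 87

87


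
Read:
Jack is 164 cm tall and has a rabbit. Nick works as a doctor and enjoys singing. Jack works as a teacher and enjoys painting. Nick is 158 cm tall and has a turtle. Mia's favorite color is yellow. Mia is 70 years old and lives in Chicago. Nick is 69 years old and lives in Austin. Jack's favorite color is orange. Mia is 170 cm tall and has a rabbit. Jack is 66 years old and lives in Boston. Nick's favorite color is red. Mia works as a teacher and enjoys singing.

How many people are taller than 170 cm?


Taller than 170: 0

0


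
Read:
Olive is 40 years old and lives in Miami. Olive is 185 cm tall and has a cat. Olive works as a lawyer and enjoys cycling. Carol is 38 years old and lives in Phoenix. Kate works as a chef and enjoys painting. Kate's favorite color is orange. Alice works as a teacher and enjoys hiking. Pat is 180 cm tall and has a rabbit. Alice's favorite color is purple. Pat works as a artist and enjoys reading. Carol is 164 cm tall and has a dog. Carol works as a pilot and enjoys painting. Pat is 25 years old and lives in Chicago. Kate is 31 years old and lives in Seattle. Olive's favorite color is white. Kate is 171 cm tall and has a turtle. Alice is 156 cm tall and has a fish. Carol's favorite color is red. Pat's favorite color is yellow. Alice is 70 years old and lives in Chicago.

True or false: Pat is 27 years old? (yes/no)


Pat is actually 25. no

no


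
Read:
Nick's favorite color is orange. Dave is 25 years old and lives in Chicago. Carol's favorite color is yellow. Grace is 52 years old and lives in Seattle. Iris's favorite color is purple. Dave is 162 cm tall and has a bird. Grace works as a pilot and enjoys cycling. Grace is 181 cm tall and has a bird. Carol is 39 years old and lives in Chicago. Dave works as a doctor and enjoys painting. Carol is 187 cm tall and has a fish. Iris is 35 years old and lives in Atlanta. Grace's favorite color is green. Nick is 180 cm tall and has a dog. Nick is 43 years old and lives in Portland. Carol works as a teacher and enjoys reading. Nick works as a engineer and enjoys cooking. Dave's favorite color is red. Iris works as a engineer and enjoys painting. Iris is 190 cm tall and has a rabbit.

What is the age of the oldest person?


Oldest: Grace at 52

52


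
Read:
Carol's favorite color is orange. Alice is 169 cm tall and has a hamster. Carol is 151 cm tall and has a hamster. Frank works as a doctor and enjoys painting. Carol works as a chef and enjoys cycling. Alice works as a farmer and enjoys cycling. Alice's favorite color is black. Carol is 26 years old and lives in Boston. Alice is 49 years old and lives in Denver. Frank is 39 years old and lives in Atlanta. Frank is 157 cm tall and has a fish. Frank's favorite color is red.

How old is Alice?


Alice is 49 years old

49


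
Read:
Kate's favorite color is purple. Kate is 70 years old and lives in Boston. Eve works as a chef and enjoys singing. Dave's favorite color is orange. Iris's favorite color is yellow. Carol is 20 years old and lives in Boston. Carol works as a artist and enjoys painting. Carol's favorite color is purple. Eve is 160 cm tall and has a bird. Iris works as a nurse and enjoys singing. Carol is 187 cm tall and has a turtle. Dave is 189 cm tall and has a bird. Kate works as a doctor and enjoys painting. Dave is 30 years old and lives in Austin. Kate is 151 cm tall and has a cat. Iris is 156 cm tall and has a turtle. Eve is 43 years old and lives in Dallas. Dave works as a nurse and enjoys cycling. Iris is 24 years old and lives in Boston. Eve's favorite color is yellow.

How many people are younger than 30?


Filter: 2

2


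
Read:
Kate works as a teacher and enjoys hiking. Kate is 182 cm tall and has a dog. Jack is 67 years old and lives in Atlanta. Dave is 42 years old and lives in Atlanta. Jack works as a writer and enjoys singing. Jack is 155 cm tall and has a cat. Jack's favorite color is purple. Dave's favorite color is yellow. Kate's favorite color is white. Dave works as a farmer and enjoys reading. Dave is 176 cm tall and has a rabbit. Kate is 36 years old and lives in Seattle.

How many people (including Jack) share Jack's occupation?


Jack is a writer. Count = 1

1


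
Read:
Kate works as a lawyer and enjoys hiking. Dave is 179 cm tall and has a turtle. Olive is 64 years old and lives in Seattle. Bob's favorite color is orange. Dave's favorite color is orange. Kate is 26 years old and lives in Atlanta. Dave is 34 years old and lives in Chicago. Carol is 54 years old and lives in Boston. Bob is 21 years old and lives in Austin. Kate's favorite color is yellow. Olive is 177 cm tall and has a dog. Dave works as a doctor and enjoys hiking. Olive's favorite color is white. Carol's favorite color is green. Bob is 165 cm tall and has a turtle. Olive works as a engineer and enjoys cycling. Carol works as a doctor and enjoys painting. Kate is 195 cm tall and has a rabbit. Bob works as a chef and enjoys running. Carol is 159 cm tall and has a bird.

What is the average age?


Sum=199, n=5, avg=39.8

39.8


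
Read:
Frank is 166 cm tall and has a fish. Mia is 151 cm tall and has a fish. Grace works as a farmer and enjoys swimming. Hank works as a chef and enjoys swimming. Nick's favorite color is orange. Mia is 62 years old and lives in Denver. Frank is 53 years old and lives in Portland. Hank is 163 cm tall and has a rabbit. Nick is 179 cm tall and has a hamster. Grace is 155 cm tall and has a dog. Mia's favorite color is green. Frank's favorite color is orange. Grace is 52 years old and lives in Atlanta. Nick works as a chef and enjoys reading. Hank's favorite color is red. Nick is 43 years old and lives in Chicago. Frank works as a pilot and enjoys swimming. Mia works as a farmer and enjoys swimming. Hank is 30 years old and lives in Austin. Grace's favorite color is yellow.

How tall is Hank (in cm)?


Hank is 163 cm tall

163


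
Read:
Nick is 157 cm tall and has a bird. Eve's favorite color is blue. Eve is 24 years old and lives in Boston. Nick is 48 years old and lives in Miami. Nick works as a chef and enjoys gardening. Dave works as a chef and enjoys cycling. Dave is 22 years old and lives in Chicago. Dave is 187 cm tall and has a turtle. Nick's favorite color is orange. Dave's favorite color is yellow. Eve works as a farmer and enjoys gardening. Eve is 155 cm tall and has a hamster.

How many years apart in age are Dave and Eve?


22 vs 24, diff = 2

2


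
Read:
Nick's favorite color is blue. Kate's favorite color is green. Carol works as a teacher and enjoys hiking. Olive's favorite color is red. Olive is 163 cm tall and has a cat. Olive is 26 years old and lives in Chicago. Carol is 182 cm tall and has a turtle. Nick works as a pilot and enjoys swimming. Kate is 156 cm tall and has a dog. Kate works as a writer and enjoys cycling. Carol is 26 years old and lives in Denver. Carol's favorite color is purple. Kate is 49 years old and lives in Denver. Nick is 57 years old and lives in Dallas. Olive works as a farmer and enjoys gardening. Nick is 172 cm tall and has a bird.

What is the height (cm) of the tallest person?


Tallest: Carol at 182 cm

182


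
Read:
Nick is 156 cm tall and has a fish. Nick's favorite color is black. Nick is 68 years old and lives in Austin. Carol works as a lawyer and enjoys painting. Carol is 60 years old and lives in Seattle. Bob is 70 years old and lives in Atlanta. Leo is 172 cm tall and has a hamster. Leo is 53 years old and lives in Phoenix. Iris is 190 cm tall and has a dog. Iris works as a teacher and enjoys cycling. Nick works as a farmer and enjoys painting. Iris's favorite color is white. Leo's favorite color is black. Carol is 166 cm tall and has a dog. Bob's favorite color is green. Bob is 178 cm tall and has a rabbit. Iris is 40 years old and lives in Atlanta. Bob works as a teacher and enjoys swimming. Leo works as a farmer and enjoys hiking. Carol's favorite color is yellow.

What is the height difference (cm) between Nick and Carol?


|156 - 166| = 10

10


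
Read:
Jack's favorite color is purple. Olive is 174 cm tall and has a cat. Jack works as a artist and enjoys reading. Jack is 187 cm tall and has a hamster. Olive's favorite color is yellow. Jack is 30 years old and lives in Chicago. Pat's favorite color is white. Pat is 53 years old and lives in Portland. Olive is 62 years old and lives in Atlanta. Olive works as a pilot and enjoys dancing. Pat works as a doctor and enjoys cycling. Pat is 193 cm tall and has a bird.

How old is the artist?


The artist is Jack, age 30

30


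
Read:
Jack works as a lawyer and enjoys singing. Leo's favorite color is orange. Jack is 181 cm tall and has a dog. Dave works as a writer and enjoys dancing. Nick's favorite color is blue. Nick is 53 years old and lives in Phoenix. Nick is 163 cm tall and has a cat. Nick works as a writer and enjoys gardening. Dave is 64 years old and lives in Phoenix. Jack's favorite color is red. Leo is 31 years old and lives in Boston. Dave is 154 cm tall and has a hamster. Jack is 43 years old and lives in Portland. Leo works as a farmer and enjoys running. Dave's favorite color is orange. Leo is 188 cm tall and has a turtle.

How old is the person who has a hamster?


Person with hamster is Dave, age 64

64


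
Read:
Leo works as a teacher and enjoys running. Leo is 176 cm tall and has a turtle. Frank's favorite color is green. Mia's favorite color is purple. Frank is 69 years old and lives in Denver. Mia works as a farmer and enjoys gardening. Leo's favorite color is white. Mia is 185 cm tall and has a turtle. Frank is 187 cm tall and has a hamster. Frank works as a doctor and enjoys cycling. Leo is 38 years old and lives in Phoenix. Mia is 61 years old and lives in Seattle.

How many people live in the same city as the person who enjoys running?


Person with hobby running is Leo, city Phoenix. Count = 1

1


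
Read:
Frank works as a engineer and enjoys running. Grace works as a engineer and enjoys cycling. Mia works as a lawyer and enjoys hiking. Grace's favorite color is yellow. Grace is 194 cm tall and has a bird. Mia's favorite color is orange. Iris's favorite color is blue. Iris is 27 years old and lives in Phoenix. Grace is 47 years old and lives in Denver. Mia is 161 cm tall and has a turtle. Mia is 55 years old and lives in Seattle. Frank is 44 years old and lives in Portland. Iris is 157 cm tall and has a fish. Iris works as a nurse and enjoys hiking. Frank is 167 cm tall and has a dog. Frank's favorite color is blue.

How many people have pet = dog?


Count: 1

1


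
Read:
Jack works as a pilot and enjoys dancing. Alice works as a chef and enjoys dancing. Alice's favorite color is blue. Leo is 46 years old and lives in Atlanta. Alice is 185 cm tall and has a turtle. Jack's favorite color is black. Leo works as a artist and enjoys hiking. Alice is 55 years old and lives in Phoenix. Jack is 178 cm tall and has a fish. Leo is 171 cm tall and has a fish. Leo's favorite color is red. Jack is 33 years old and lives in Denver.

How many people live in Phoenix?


Count in Phoenix: 1

1


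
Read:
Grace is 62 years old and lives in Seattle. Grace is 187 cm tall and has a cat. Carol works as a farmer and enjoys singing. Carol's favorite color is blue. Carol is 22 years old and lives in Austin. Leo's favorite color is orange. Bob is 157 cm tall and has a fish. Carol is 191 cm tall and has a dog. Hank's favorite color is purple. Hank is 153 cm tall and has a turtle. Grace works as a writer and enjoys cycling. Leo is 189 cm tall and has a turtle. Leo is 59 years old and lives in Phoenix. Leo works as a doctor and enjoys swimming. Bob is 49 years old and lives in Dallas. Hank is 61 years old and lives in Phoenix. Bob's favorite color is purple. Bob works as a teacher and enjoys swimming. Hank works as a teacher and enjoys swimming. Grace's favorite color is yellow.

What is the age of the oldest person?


Oldest: Grace at 62

62


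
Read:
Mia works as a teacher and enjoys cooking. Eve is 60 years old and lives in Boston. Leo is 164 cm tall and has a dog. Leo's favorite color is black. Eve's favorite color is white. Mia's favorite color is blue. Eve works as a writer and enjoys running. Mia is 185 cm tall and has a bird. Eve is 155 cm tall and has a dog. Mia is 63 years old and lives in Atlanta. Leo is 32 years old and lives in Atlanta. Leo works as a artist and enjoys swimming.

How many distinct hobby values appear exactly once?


Unique hobby values: 3

3


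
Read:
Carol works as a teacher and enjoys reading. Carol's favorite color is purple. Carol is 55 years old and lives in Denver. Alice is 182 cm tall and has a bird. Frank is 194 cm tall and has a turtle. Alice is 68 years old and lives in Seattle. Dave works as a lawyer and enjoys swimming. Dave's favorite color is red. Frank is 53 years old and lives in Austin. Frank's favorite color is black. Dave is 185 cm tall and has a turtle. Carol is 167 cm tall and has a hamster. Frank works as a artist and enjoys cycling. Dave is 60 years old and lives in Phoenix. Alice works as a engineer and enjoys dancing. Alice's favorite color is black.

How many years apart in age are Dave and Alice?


60 vs 68, diff = 8

8


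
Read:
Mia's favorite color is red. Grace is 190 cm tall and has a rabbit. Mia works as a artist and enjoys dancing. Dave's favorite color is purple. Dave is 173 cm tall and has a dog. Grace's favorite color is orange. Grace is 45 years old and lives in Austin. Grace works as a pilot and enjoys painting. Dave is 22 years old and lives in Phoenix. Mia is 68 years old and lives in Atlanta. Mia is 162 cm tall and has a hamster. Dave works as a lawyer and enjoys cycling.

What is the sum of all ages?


68+45+22 = 135

135


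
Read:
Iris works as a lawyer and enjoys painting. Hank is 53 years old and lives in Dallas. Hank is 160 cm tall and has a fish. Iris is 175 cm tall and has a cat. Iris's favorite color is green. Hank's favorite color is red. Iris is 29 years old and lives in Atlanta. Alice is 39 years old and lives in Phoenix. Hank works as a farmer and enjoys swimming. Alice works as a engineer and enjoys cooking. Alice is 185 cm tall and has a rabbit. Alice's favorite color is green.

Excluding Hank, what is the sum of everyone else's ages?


Sum (excluding Hank): 68

68


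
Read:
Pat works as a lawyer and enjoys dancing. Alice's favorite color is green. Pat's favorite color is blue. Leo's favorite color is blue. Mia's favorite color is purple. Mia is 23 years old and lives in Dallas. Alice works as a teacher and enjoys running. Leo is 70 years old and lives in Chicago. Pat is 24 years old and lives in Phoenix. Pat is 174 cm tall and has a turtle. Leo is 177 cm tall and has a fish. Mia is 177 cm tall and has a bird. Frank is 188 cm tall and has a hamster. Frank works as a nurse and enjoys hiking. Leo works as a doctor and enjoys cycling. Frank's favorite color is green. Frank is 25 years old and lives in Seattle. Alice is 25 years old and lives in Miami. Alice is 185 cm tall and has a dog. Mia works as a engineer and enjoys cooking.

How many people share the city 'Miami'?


Count: 1

1


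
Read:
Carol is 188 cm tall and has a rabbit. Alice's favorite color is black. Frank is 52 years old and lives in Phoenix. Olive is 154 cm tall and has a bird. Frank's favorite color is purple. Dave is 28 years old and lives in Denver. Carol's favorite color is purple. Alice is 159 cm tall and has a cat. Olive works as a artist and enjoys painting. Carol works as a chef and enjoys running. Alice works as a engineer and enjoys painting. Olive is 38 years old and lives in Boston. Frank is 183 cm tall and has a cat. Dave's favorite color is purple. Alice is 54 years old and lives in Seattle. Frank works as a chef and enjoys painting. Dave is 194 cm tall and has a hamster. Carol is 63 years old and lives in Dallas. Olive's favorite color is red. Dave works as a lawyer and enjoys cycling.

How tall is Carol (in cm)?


Carol is 188 cm tall

188


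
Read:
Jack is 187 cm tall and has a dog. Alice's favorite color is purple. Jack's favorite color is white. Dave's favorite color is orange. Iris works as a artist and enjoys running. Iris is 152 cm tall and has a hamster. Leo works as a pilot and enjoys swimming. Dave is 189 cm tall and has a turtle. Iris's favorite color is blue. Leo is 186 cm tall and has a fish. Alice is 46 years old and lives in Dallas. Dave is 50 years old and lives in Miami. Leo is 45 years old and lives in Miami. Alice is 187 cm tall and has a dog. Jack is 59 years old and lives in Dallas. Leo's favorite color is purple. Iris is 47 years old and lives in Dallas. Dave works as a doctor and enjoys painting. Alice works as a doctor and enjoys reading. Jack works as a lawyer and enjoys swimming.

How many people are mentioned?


People: Alice, Iris, Dave, Jack, Leo. Count = 5

5


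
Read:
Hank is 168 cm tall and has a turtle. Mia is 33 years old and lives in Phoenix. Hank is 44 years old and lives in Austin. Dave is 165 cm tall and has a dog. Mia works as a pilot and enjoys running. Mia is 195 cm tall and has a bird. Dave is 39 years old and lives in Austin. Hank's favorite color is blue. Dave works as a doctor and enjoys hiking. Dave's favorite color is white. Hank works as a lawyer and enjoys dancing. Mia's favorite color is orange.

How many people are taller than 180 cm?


Taller than 180: 1

1


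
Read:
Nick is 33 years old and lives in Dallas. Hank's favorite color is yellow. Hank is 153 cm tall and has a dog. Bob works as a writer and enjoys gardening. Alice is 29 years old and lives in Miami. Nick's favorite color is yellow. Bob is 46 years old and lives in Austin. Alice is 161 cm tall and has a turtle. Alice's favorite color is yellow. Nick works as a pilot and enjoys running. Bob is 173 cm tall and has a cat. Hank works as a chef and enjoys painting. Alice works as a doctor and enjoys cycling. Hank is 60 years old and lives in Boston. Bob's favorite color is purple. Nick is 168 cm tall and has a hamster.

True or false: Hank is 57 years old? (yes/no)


Hank is actually 60. no

no


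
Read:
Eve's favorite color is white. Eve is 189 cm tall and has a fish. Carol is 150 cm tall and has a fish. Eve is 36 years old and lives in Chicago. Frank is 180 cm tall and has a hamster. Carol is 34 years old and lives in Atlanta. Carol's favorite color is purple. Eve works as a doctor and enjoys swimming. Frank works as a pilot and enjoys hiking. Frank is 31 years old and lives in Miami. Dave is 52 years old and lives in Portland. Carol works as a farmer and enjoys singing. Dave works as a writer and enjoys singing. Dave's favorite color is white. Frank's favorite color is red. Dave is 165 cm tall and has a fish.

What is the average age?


Sum=153, n=4, avg=38.25

38.25


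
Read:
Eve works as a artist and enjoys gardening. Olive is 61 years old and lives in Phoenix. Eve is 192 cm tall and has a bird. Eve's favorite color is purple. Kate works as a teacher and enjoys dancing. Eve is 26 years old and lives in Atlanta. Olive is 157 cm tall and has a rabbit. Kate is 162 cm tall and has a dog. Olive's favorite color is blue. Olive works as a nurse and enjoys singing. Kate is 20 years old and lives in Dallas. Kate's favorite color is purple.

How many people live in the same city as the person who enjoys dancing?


Person with hobby dancing is Kate, city Dallas. Count = 1

1


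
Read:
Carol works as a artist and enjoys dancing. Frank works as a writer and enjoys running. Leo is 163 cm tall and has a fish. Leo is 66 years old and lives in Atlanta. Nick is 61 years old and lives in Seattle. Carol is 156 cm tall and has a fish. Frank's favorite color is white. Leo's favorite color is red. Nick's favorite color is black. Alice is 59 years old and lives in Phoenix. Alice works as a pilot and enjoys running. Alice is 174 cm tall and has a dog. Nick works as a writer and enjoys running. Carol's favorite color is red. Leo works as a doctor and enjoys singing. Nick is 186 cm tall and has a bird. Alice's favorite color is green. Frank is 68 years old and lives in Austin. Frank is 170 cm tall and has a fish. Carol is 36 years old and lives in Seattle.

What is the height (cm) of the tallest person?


Tallest: Nick at 186 cm

186


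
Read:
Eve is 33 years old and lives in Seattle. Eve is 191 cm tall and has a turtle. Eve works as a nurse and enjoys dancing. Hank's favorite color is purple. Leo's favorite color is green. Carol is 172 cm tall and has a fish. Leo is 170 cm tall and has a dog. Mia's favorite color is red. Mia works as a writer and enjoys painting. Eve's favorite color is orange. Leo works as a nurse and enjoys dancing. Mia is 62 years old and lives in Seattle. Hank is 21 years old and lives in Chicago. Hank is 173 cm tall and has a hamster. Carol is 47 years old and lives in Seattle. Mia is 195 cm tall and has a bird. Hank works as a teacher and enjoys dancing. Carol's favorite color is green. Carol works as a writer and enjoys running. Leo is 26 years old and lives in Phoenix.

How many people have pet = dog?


Count: 1

1


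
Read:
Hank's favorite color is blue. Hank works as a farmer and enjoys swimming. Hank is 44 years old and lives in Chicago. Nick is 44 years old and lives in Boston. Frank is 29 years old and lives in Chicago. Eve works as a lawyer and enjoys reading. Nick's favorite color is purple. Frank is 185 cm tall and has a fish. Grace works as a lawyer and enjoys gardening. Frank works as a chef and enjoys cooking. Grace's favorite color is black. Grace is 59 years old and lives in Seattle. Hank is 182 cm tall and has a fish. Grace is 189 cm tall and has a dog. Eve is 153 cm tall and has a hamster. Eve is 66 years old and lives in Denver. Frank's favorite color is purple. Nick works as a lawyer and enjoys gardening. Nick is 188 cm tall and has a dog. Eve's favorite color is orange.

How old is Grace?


Grace is 59 years old

59


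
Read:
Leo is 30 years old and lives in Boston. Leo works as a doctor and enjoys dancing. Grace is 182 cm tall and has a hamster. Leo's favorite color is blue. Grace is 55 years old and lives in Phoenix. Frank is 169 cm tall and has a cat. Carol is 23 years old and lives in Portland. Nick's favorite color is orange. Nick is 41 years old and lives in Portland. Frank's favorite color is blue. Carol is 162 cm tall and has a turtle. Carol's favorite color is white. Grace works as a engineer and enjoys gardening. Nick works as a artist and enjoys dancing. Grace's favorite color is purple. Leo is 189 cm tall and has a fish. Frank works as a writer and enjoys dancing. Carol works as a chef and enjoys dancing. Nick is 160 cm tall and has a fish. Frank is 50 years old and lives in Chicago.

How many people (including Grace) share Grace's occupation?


Grace is a engineer. Count = 1

1


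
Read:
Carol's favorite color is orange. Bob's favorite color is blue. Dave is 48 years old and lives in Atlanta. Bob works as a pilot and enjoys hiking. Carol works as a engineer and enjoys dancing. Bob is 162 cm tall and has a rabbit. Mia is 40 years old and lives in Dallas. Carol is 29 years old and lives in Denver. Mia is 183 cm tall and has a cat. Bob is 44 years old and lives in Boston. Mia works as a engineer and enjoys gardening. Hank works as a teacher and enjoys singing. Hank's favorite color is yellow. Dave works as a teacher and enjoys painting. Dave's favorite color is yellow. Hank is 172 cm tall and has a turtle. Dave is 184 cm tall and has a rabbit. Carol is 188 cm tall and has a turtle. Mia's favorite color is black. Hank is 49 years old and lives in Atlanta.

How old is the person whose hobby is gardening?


Person with hobby=gardening is Mia, age 40

40


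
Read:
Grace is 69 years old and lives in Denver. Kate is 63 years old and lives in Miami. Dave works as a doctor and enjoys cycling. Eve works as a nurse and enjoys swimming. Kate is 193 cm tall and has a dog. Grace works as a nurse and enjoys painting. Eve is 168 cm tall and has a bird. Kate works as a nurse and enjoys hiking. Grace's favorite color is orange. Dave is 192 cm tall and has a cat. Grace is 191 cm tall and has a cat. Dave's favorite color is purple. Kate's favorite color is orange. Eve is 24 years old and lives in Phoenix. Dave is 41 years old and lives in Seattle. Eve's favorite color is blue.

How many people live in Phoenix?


Count in Phoenix: 1

1


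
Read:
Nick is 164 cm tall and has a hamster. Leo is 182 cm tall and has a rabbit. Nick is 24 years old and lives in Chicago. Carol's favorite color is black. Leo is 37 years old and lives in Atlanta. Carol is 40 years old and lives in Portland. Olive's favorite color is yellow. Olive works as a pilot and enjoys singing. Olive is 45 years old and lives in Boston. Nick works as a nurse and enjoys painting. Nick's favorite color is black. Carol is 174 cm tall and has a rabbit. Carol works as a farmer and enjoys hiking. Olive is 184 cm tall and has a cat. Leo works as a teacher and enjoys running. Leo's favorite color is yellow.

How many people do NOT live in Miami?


Not in Miami: 4

4


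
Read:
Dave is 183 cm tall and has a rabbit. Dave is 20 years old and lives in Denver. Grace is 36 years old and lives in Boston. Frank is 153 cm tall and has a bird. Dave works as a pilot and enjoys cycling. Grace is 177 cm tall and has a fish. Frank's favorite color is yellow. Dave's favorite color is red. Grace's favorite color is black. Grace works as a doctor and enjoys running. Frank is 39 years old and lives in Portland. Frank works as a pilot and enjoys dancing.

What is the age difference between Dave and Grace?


|20 - 36| = 16

16


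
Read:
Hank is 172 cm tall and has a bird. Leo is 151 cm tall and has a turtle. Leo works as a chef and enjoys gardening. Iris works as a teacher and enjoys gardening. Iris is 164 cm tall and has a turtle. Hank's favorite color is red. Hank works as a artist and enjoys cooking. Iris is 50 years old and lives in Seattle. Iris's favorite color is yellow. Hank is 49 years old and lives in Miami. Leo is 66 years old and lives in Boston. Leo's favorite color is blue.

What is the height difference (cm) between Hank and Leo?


|172 - 151| = 21

21


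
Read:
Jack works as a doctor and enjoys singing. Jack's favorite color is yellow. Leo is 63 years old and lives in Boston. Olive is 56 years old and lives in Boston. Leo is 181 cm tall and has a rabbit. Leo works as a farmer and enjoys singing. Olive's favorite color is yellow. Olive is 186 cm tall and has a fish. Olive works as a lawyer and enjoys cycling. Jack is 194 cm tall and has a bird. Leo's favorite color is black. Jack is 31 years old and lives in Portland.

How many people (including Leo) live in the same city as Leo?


Leo lives in Boston. Count = 2

2


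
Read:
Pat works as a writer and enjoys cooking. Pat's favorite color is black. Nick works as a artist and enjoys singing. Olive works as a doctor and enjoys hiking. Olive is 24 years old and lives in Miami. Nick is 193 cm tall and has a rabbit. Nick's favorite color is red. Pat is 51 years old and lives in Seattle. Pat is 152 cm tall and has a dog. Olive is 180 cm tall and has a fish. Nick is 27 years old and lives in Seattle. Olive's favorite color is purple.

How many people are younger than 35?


Filter: 2

2
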